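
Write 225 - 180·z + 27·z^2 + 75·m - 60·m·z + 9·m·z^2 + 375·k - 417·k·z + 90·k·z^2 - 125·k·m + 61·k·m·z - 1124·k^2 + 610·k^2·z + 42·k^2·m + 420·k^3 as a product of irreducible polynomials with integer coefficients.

Group: 7·k·(60·k^2 + 6·k·m + 10·k·z - 32·k + m·z - 5·m + 3·z - 15) + (9·z - 15)·(60·k^2 + 6·k·m + 10·k·z - 32·k + m·z - 5·m + 3·z - 15); both groups contain (60·k^2 + 6·k·m + 10·k·z - 32·k + m·z - 5·m + 3·z - 15), so (7·k + 9·z - 15) is a factor with cofactor 60·k^2 + 6·k·m + 10·k·z - 32·k + m·z - 5·m + 3·z - 15.
The cofactor groups again: 60·k^2 + 6·k·m + 10·k·z - 32·k + m·z - 5·m + 3·z - 15 = 10·k·(6·k + z - 5) + (m + 3)·(6·k + z - 5); both groups contain (6·k + z - 5), giving (10·k + m + 3)·(6·k + z - 5).

(10·k + m + 3)·(6·k + z - 5)·(7·k + 9·z - 15)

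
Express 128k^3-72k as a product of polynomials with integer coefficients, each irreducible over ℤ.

Every term has a factor of 8k. Then 16k^2-9 = (4k)² − (3)².

8k(4k+3)(4k-3)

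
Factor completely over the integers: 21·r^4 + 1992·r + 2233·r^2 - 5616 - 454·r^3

Testing divisors of the constant over divisors of the leading coefficient, r = 9 is a root, giving the factor (r - 9) and quotient 21·r^3 - 265·r^2 - 152·r + 624.
Then r = -12/7 is a root, so (7·r + 12) is a factor; dividing leaves 3·r^2 - 43·r + 52.
The remaining quadratic factors as (r - 13)(3·r - 4).

(3·r - 4)·(7·r + 12)·(r - 13)·(r - 9)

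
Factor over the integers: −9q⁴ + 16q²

Factor out q² first: what remains is −9q² + 16.
Recognize a difference of squares with the parts 4 and 3q.

−q²(3q + 4)(3q − 4)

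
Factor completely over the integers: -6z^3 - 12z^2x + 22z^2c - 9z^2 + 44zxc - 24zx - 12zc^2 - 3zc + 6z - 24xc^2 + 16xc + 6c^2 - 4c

-(3z - 2c)(z - 3c + 2)(2z + 4x - 1)

Group: z(-6z^2 - 12zx + 4zc + 3z + 8xc - 2c) + (-3c + 2)(-6z^2 - 12zx + 4zc + 3z + 8xc - 2c); both groups contain (-6z^2 - 12zx + 4zc + 3z + 8xc - 2c), so (z - 3c + 2) is a factor with cofactor -6z^2 - 12zx + 4zc + 3z + 8xc - 2c.
The cofactor groups again: -6z^2 - 12zx + 4zc + 3z + 8xc - 2c = -3z(2z + 4x - 1) + 2c(2z + 4x - 1); both groups contain (2z + 4x - 1), giving -(3z - 2c)(2z + 4x - 1).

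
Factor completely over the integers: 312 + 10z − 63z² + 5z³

(5z − 13)(z + 2)(z − 12)

By the rational root theorem, z = 12 is a root, so (z − 12) divides it; the quotient is 5z² − 3z − 26.
The remaining quadratic factors as (z + 2)(5z − 13).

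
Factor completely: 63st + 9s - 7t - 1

(7t + 1)(9s - 1)

Group as (63st + 9s) + (-7t - 1) = 9s(7t + 1) - (7t + 1).
Both groups share the factor (7t + 1).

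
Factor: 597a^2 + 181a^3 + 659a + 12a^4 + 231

(3a + 7)(4a + 3)(a + 1)(a + 11)

Among the possible rational roots, a = -7/3 is a root, so (3a + 7) divides it; the quotient is 4a^3 + 51a^2 + 80a + 33.
Next, a = -11 is a root, so (a + 11) divides it; the quotient is 4a^2 + 7a + 3.
The remaining quadratic factors as (4a + 3)(a + 1).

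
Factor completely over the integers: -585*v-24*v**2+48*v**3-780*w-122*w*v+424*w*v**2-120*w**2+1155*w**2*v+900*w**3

Group: 15*w*(60*w**2+61*w*v-60*w+12*v**2-45*v) + (4*v+13)*(60*w**2+61*w*v-60*w+12*v**2-45*v); both groups contain (60*w**2+61*w*v-60*w+12*v**2-45*v), so (15*w+4*v+13) is a factor with cofactor 60*w**2+61*w*v-60*w+12*v**2-45*v.
The cofactor groups again: 60*w**2+61*w*v-60*w+12*v**2-45*v = 15*w*(4*w+3*v) + (4*v-15)*(4*w+3*v); both groups contain (4*w+3*v), giving (15*w+4*v-15)*(4*w+3*v).

(4*w+3*v)*(15*w+4*v+13)*(15*w+4*v-15)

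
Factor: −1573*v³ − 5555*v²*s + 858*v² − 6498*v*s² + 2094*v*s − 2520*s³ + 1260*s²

Group: 11*v*(−143*v² − 310*v*s + 78*v − 168*s² + 84*s) + 15*s*(−143*v² − 310*v*s + 78*v − 168*s² + 84*s); both groups contain (−143*v² − 310*v*s + 78*v − 168*s² + 84*s), so (11*v + 15*s) is a factor with cofactor −143*v² − 310*v*s + 78*v − 168*s² + 84*s.
The cofactor groups again: −143*v² − 310*v*s + 78*v − 168*s² + 84*s = −13*v*(11*v + 12*s − 6) − 14*s*(11*v + 12*s − 6); both groups contain (11*v + 12*s − 6), giving −(13*v + 14*s)*(11*v + 12*s − 6).

−(11*v + 12*s − 6)*(13*v + 14*s)*(11*v + 15*s)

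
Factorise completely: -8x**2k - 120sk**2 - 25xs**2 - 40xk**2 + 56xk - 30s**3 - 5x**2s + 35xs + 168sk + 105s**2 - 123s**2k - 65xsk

Group: x(-5xs - 8xk - 15s**2 - 24sk) + (2s + 5k - 7)(-5xs - 8xk - 15s**2 - 24sk); both groups contain (-5xs - 8xk - 15s**2 - 24sk), so (x + 2s + 5k - 7) is a factor with cofactor -5xs - 8xk - 15s**2 - 24sk.
The cofactor groups again: -5xs - 8xk - 15s**2 - 24sk = -x(5s + 8k) - 3s(5s + 8k); both groups contain (5s + 8k), giving -(x + 3s)(5s + 8k).

-(x + 3s)(x + 2s + 5k - 7)(5s + 8k)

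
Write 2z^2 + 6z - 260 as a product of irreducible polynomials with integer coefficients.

Pull out the common factor 2, then factor the remaining trinomial.

2(z + 13)(z - 10)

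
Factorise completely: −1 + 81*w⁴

(3*w + 1)*(3*w − 1)*(9*w² + 1)

Difference of squares twice: with A = 3*w and B = 1, A⁴ − B⁴ = (A² − B²)(A² + B²), and A² − B² factors again.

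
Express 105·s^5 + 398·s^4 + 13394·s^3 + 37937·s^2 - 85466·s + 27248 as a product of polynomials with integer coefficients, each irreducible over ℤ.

(3·s + 13)·(5·s - 2)·(7·s - 8)·(s^2 + s + 131)

Among the possible rational roots, s = 8/7 is a root, so (7·s - 8) divides it; the quotient is 15·s^4 + 74·s^3 + 1998·s^2 + 7703·s - 3406.
Next, s = -13/3 is a root, so (3·s + 13) is a factor; dividing leaves 5·s^3 + 3·s^2 + 653·s - 262.
Then s = 2/5 is a root, so (5·s - 2) is a factor; dividing leaves s^2 + s + 131.
The quadratic s^2 + s + 131 has discriminant -523 < 0 and is irreducible over ℤ.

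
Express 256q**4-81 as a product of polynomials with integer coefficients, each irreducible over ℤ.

Write as (16q**2)² − (9)², then factor 16q**2-9 once more.

(4q+3)(4q-3)(16q**2+9)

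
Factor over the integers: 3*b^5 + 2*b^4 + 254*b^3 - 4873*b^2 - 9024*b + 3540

Trying the rational-root candidates, b = 1/3 is a root, so (3*b - 1) is a factor; dividing leaves b^4 + b^3 + 85*b^2 - 1596*b - 3540.
Next, b = 10 is a root, so (b - 10) is a factor; dividing leaves b^3 + 11*b^2 + 195*b + 354.
Next, b = -2 is a root, giving the factor (b + 2) and quotient b^2 + 9*b + 177.
The quadratic b^2 + 9*b + 177 has discriminant -627 < 0 and is irreducible over ℤ.

(3*b - 1)*(b + 2)*(b - 10)*(b^2 + 9*b + 177)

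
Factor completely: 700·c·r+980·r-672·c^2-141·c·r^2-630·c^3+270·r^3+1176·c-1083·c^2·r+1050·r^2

-(15·c-6·r-14)·(6·c+5·r)·(7·c+9·r+14)

Group: 7·c·(-90·c^2-39·c·r+84·c+30·r^2+70·r) + (9·r+14)·(-90·c^2-39·c·r+84·c+30·r^2+70·r); both groups contain (-90·c^2-39·c·r+84·c+30·r^2+70·r), so (7·c+9·r+14) is a factor with cofactor -90·c^2-39·c·r+84·c+30·r^2+70·r.
The cofactor groups again: -90·c^2-39·c·r+84·c+30·r^2+70·r = -6·c·(15·c-6·r-14) - 5·r·(15·c-6·r-14); both groups contain (15·c-6·r-14), giving -(6·c+5·r)·(15·c-6·r-14).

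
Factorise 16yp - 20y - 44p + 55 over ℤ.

(4p - 5)(4y - 11)

Group as (16yp - 20y) + (-44p + 55) = 4y(4p - 5) - 11(4p - 5).
Both groups share the factor (4p - 5).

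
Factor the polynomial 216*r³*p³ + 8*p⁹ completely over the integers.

Every term has a factor of 8*p³; factoring it out leaves 27*r³ + p⁶.
Recognize a sum of cubes with the parts 3*r and p².

8*p³*(3*r + p²)*(9*r² - 3*r*p² + p⁴)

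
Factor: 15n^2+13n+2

(3n+2)(5n+1)

Need a pair with product 15·2 = 30 and sum 13: that's 3 and 10.
Split the middle term: 15n^2+3n + 10n+2 = 3n(5n+1) + 2(5n+1).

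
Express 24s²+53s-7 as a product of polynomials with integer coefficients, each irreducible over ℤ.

Need a pair with product 24·(-7) = -168 and sum 53: that's -3 and 56.
Split the middle term: 24s²-3s + 56s-7 = 3s(8s-1) + 7(8s-1).

(3s+7)(8s-1)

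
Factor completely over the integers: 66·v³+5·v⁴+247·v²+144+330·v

Among the possible rational roots, v = −8 is a root, so (v+8) divides it; the quotient is 5·v³+26·v²+39·v+18.
Continuing, v = −1 is a root, so (v+1) is a factor; dividing leaves 5·v²+21·v+18.
The remaining quadratic factors as (5·v+6)(v+3).

(5·v+6)·(v+1)·(v+3)·(v+8)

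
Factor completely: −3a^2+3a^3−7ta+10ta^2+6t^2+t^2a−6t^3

Group: 2t(−3t^2−4ta+3t−a^2+a) − 3a(−3t^2−4ta+3t−a^2+a); both groups contain (−3t^2−4ta+3t−a^2+a), so (2t−3a) is a factor with cofactor −3t^2−4ta+3t−a^2+a.
The cofactor groups again: −3t^2−4ta+3t−a^2+a = −3t(t+a−1) − a(t+a−1); both groups contain (t+a−1), giving −(3t+a)(t+a−1).

−(2t−3a)(3t+a)(t+a−1)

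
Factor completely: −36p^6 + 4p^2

Every term has a factor of 4p^2; factoring it out leaves −9p^4 + 1.
Recognize a difference of squares with the parts 1 and 3p^2.

−4p^2(3p^2 + 1)(3p^2 − 1)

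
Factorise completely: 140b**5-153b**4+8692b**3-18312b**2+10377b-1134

Trying the rational-root candidates, b = 6/5 is a root, so (5b-6) divides it; the quotient is 28b**4+3b**3+1742b**2-1572b+189.
Next, b = 3/4 is a root, giving the factor (4b-3) and quotient 7b**3+6b**2+440b-63.
Continuing, b = 1/7 is a root, so (7b-1) is a factor; dividing leaves b**2+b+63.
The quadratic b**2+b+63 has discriminant -251 < 0 and is irreducible over ℤ.

(4b-3)(5b-6)(7b-1)(b**2+b+63)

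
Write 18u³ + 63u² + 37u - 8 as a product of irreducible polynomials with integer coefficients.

By the rational root theorem, u = -1 is a root, so (u + 1) divides it; the quotient is 18u² + 45u - 8.
The remaining quadratic factors as (6u - 1)(3u + 8).

(3u + 8)(6u - 1)(u + 1)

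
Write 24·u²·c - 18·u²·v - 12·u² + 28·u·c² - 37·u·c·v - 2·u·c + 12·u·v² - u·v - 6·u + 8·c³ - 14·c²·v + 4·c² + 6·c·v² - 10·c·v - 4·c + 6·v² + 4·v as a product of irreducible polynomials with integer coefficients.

(3·u + 2·c - 2·v)·(4·c - 3·v - 2)·(2·u + c + 1)

Group: 4·c·(6·u² + 7·u·c - 4·u·v + 3·u + 2·c² - 2·c·v + 2·c - 2·v) + (-3·v - 2)·(6·u² + 7·u·c - 4·u·v + 3·u + 2·c² - 2·c·v + 2·c - 2·v); both groups contain (6·u² + 7·u·c - 4·u·v + 3·u + 2·c² - 2·c·v + 2·c - 2·v), so (4·c - 3·v - 2) is a factor with cofactor 6·u² + 7·u·c - 4·u·v + 3·u + 2·c² - 2·c·v + 2·c - 2·v.
The cofactor groups again: 6·u² + 7·u·c - 4·u·v + 3·u + 2·c² - 2·c·v + 2·c - 2·v = 3·u·(2·u + c + 1) + (2·c - 2·v)·(2·u + c + 1); both groups contain (2·u + c + 1), giving (3·u + 2·c - 2·v)·(2·u + c + 1).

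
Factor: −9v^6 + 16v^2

Factor out v^2 first: what remains is −9v^4 + 16.
Recognize a difference of squares with the parts 4 and 3v^2.

−v^2(3v^2 + 4)(3v^2 − 4)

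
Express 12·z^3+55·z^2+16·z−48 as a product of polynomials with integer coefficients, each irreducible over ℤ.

(3·z+4)·(4·z−3)·(z+4)

Among the possible rational roots, z = 3/4 is a root, giving the factor (4·z−3) and quotient 3·z^2+16·z+16.
The remaining quadratic factors as (z+4)(3·z+4).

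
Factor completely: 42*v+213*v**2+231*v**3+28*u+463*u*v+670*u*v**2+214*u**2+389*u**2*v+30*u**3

(15*u+7*v+2)*(2*u+3*v)*(u+11*v+7)

Group: u*(30*u**2+59*u*v+4*u+21*v**2+6*v) + (11*v+7)*(30*u**2+59*u*v+4*u+21*v**2+6*v); both groups contain (30*u**2+59*u*v+4*u+21*v**2+6*v), so (u+11*v+7) is a factor with cofactor 30*u**2+59*u*v+4*u+21*v**2+6*v.
The cofactor groups again: 30*u**2+59*u*v+4*u+21*v**2+6*v = 2*u*(15*u+7*v+2) + 3*v*(15*u+7*v+2); both groups contain (15*u+7*v+2), giving (2*u+3*v)*(15*u+7*v+2).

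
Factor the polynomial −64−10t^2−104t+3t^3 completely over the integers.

Testing divisors of the constant over divisors of the leading coefficient, t = −4 is a root, giving the factor (t+4) and quotient 3t^2−22t−16.
The remaining quadratic factors as (3t+2)(t−8).

(3t+2)(t+4)(t−8)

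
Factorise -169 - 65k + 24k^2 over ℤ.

(3k - 13)(8k + 13)

Need a pair with product 24·(-169) = -4056 and sum -65: that's -104 and 39.
Split the middle term: 24k^2 - 104k + 39k - 169 = 8k(3k - 13) + 13(3k - 13).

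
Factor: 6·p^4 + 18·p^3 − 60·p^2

Pull out the common factor 6·p^2, then factor the remaining trinomial.

6·p^2·(p + 5)·(p − 2)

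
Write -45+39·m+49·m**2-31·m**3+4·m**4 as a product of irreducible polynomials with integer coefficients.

Testing divisors of the constant over divisors of the leading coefficient, m = -1 is a root, so (m+1) divides it; the quotient is 4·m**3-35·m**2+84·m-45.
Continuing, m = 3/4 is a root, giving the factor (4·m-3) and quotient m**2-8·m+15.
The remaining quadratic factors as (m-5)(m-3).

(4·m-3)·(m+1)·(m-3)·(m-5)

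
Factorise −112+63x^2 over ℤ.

7(3x+4)(3x−4)

Factor out 7, leaving 9x^2−16, which is a difference of two squares.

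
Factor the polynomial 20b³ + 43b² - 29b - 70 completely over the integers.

(4b - 5)(5b + 7)(b + 2)

Among the possible rational roots, b = -7/5 is a root, giving the factor (5b + 7) and quotient 4b² + 3b - 10.
The remaining quadratic factors as (b + 2)(4b - 5).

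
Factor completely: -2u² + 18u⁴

2u²(3u + 1)(3u - 1)

Factor out 2u², leaving 9u² - 1, which is a difference of two squares.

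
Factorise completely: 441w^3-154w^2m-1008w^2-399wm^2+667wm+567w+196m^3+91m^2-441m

Group: 7w(63w^2+14wm-81w-49m^2+63m) + (-4m-7)(63w^2+14wm-81w-49m^2+63m); both groups contain (63w^2+14wm-81w-49m^2+63m), so (7w-4m-7) is a factor with cofactor 63w^2+14wm-81w-49m^2+63m.
The cofactor groups again: 63w^2+14wm-81w-49m^2+63m = 9w(7w+7m-9) - 7m(7w+7m-9); both groups contain (7w+7m-9), giving (9w-7m)(7w+7m-9).

(7w-4m-7)(9w-7m)(7w+7m-9)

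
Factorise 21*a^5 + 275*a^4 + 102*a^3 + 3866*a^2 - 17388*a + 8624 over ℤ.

(3*a - 7)*(7*a - 4)*(a + 14)*(a^2 + 2*a + 22)

Testing divisors of the constant over divisors of the leading coefficient, a = 4/7 is a root, so (7*a - 4) divides it; the quotient is 3*a^4 + 41*a^3 + 38*a^2 + 574*a - 2156.
Next, a = 7/3 is a root, giving the factor (3*a - 7) and quotient a^3 + 16*a^2 + 50*a + 308.
Continuing, a = -14 is a root, giving the factor (a + 14) and quotient a^2 + 2*a + 22.
The quadratic a^2 + 2*a + 22 has discriminant -84 < 0 and is irreducible over ℤ.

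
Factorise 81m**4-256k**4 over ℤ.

(3m)⁴ − (4k)⁴ = ((3m)² − (4k)²)((3m)² + (4k)²); the first factor splits again, the second (9m**2+16k**2) is irreducible.

(3m-4k)(3m+4k)(9m**2+16k**2)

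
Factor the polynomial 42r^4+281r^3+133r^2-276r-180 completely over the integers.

(6r+5)(7r+6)(r+6)(r-1)

Testing divisors of the constant over divisors of the leading coefficient, r = -6 is a root, so (r+6) divides it; the quotient is 42r^3+29r^2-41r-30.
Next, r = 1 is a root, so (r-1) is a factor; dividing leaves 42r^2+71r+30.
The remaining quadratic factors as (7r+6)(6r+5).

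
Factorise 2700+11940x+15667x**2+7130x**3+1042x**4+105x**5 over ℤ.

(3x+5)(5x+2)(7x+6)(x**2+7x+45)

By the rational root theorem, x = -5/3 is a root, so (3x+5) is a factor; dividing leaves 35x**4+289x**3+1895x**2+2064x+540.
Then x = -6/7 is a root, giving the factor (7x+6) and quotient 5x**3+37x**2+239x+90.
Next, x = -2/5 is a root, so (5x+2) divides it; the quotient is x**2+7x+45.
The quadratic x**2+7x+45 has discriminant -131 < 0 and is irreducible over ℤ.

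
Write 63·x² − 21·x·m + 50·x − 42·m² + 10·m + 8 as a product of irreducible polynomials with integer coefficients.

(7·x − 7·m + 4)·(9·x + 6·m + 2)

Group: 9·x·(7·x − 7·m + 4) + (6·m + 2)·(7·x − 7·m + 4); both groups contain (7·x − 7·m + 4).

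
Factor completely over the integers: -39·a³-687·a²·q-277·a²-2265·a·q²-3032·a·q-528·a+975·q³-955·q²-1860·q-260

-(13·a-5·q+10)·(3·a+15·q+13)·(a+13·q+2)

Group: a·(-39·a²-180·a·q-199·a+75·q²-85·q-130) + (13·q+2)·(-39·a²-180·a·q-199·a+75·q²-85·q-130); both groups contain (-39·a²-180·a·q-199·a+75·q²-85·q-130), so (a+13·q+2) is a factor with cofactor -39·a²-180·a·q-199·a+75·q²-85·q-130.
The cofactor groups again: -39·a²-180·a·q-199·a+75·q²-85·q-130 = -3·a·(13·a-5·q+10) + (-15·q-13)·(13·a-5·q+10); both groups contain (13·a-5·q+10), giving -(3·a+15·q+13)·(13·a-5·q+10).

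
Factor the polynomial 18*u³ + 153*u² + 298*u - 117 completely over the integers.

(2*u + 9)*(3*u + 13)*(3*u - 1)

Among the possible rational roots, u = 1/3 is a root, so (3*u - 1) divides it; the quotient is 6*u² + 53*u + 117.
The remaining quadratic factors as (2*u + 9)(3*u + 13).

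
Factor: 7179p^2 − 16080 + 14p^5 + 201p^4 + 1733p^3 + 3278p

(2p + 5)(7p − 8)(p + 6)(p^2 + 7p + 67)

Testing divisors of the constant over divisors of the leading coefficient, p = −6 is a root, so (p + 6) is a factor; dividing leaves 14p^4 + 117p^3 + 1031p^2 + 993p − 2680.
Next, p = −5/2 is a root, so (2p + 5) divides it; the quotient is 7p^3 + 41p^2 + 413p − 536.
Next, p = 8/7 is a root, giving the factor (7p − 8) and quotient p^2 + 7p + 67.
The quadratic p^2 + 7p + 67 has discriminant −219 < 0 and is irreducible over ℤ.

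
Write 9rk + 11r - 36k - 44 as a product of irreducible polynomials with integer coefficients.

Group as (9rk + 11r) + (-36k - 44) = r(9k + 11) - 4(9k + 11).
Both groups share the factor (9k + 11).

(9k + 11)(r - 4)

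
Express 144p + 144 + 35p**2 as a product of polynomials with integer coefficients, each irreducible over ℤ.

Need a pair with product 35·144 = 5040 and sum 144: that's 84 and 60.
Split the middle term: 35p**2 + 84p + 60p + 144 = 7p(5p + 12) + 12(5p + 12).

(5p + 12)(7p + 12)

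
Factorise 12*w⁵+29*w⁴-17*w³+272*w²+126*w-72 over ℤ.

(3*w-1)*(4*w+3)*(w+4)*(w²-2*w+6)

Trying the rational-root candidates, w = 1/3 is a root, giving the factor (3*w-1) and quotient 4*w⁴+11*w³-2*w²+90*w+72.
Then w = -4 is a root, so (w+4) is a factor; dividing leaves 4*w³-5*w²+18*w+18.
Continuing, w = -3/4 is a root, so (4*w+3) is a factor; dividing leaves w²-2*w+6.
The quadratic w²-2*w+6 has discriminant -20 < 0 and is irreducible over ℤ.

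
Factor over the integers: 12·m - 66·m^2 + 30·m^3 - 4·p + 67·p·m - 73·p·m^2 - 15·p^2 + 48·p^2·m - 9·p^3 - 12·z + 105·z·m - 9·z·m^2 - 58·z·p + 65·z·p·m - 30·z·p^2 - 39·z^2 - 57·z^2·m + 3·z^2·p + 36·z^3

(3·z + p - 3·m)·(4·z + 3·p - 5·m + 1)·(3·z - 3·p + 2·m - 4)

Group: 3·z·(12·z^2 - 3·z·p - 7·z·m - 13·z - 9·p^2 + 21·p·m - 15·p - 10·m^2 + 22·m - 4) + (p - 3·m)·(12·z^2 - 3·z·p - 7·z·m - 13·z - 9·p^2 + 21·p·m - 15·p - 10·m^2 + 22·m - 4); both groups contain (12·z^2 - 3·z·p - 7·z·m - 13·z - 9·p^2 + 21·p·m - 15·p - 10·m^2 + 22·m - 4), so (3·z + p - 3·m) is a factor with cofactor 12·z^2 - 3·z·p - 7·z·m - 13·z - 9·p^2 + 21·p·m - 15·p - 10·m^2 + 22·m - 4.
The cofactor groups again: 12·z^2 - 3·z·p - 7·z·m - 13·z - 9·p^2 + 21·p·m - 15·p - 10·m^2 + 22·m - 4 = 3·z·(4·z + 3·p - 5·m + 1) + (-3·p + 2·m - 4)·(4·z + 3·p - 5·m + 1); both groups contain (4·z + 3·p - 5·m + 1), giving (3·z - 3·p + 2·m - 4)·(4·z + 3·p - 5·m + 1).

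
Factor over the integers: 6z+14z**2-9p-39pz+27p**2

Group: 3p(9p-7z-3) - 2z(9p-7z-3); both groups contain (9p-7z-3).

(3p-2z)(9p-7z-3)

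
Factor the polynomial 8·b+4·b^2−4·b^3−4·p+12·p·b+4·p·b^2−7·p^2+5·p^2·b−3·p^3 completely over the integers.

−(3·p−2·b+4)·(p−2·b)·(p+b+1)

Group: 3·p·(−p^2+p·b−p+2·b^2+2·b) + (−2·b+4)·(−p^2+p·b−p+2·b^2+2·b); both groups contain (−p^2+p·b−p+2·b^2+2·b), so (3·p−2·b+4) is a factor with cofactor −p^2+p·b−p+2·b^2+2·b.
The cofactor groups again: −p^2+p·b−p+2·b^2+2·b = −p·(p+b+1) + 2·b·(p+b+1); both groups contain (p+b+1), giving −(p−2·b)·(p+b+1).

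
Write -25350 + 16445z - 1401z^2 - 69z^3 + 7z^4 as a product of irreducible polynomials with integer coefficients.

(7z - 13)(z + 15)(z - 10)(z - 13)

Among the possible rational roots, z = 13 is a root, giving the factor (z - 13) and quotient 7z^3 + 22z^2 - 1115z + 1950.
Then z = 13/7 is a root, giving the factor (7z - 13) and quotient z^2 + 5z - 150.
The remaining quadratic factors as (z - 10)(z + 15).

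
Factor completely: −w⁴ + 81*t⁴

(3*t + w)*(3*t − w)*(9*t² + w²)

Write as (9*t²)² − (w²)², then factor 9*t² − w² once more.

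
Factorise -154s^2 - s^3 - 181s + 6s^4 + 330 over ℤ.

Testing divisors of the constant over divisors of the leading coefficient, s = -3 is a root, giving the factor (s + 3) and quotient 6s^3 - 19s^2 - 97s + 110.
Then s = 1 is a root, so (s - 1) is a factor; dividing leaves 6s^2 - 13s - 110.
The remaining quadratic factors as (2s - 11)(3s + 10).

(2s - 11)(3s + 10)(s + 3)(s - 1)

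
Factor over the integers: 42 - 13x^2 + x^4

Substitute u = x^2 to get a quadratic in u, then factor.
x^2 - 6 is irreducible over ℤ (6 is not a perfect square).
x^2 - 7 is irreducible over ℤ (7 is not a perfect square).

(x^2 - 6)(x^2 - 7)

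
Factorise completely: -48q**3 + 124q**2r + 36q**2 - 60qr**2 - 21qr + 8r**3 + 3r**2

Group: 3q(-16q**2 + 36qr + 12q - 8r**2 - 3r) - r(-16q**2 + 36qr + 12q - 8r**2 - 3r); both groups contain (-16q**2 + 36qr + 12q - 8r**2 - 3r), so (3q - r) is a factor with cofactor -16q**2 + 36qr + 12q - 8r**2 - 3r.
The cofactor groups again: -16q**2 + 36qr + 12q - 8r**2 - 3r = -4q(4q - 8r - 3) + r(4q - 8r - 3); both groups contain (4q - 8r - 3), giving -(4q - r)(4q - 8r - 3).

-(3q - r)(4q - 8r - 3)(4q - r)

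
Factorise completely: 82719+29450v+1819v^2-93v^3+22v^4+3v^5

Testing divisors of the constant over divisors of the leading coefficient, v = -9 is a root, giving the factor (v+9) and quotient 3v^4-5v^3-48v^2+2251v+9191.
Continuing, v = -7 is a root, so (v+7) divides it; the quotient is 3v^3-26v^2+134v+1313.
Next, v = -13/3 is a root, giving the factor (3v+13) and quotient v^2-13v+101.
The quadratic v^2-13v+101 has discriminant -235 < 0 and is irreducible over ℤ.

(3v+13)(v+7)(v+9)(v^2-13v+101)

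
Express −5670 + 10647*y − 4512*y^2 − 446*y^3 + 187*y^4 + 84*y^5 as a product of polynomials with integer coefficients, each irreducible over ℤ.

(3*y − 5)*(4*y − 9)*(7*y − 6)*(y^2 + 7*y + 21)

Trying the rational-root candidates, y = 9/4 is a root, giving the factor (4*y − 9) and quotient 21*y^4 + 94*y^3 + 100*y^2 − 903*y + 630.
Next, y = 6/7 is a root, giving the factor (7*y − 6) and quotient 3*y^3 + 16*y^2 + 28*y − 105.
Then y = 5/3 is a root, so (3*y − 5) is a factor; dividing leaves y^2 + 7*y + 21.
The quadratic y^2 + 7*y + 21 has discriminant −35 < 0 and is irreducible over ℤ.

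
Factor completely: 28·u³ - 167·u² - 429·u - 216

(4·u + 3)·(7·u + 9)·(u - 8)

By the rational root theorem, u = -9/7 is a root, so (7·u + 9) divides it; the quotient is 4·u² - 29·u - 24.
The remaining quadratic factors as (u - 8)(4·u + 3).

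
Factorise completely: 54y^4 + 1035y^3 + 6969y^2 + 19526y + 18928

Among the possible rational roots, y = -13/3 is a root, giving the factor (3y + 13) and quotient 18y^3 + 267y^2 + 1166y + 1456.
Next, y = -13/6 is a root, giving the factor (6y + 13) and quotient 3y^2 + 38y + 112.
The remaining quadratic factors as (3y + 14)(y + 8).

(3y + 13)(3y + 14)(6y + 13)(y + 8)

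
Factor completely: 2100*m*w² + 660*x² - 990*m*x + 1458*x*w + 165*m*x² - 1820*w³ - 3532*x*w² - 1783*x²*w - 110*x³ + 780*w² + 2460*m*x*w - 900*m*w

Group: 11*x*(15*m*x + 210*m*w - 90*m - 10*x² - 153*x*w + 60*x - 182*w² + 78*w) + 10*w*(15*m*x + 210*m*w - 90*m - 10*x² - 153*x*w + 60*x - 182*w² + 78*w); both groups contain (15*m*x + 210*m*w - 90*m - 10*x² - 153*x*w + 60*x - 182*w² + 78*w), so (11*x + 10*w) is a factor with cofactor 15*m*x + 210*m*w - 90*m - 10*x² - 153*x*w + 60*x - 182*w² + 78*w.
The cofactor groups again: 15*m*x + 210*m*w - 90*m - 10*x² - 153*x*w + 60*x - 182*w² + 78*w = 15*m*(x + 14*w - 6) + (-10*x - 13*w)*(x + 14*w - 6); both groups contain (x + 14*w - 6), giving (15*m - 10*x - 13*w)*(x + 14*w - 6).

(11*x + 10*w)*(x + 14*w - 6)*(15*m - 10*x - 13*w)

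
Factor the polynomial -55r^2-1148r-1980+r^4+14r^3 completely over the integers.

(r+10)(r+11)(r+2)(r-9)

Among the possible rational roots, r = -10 is a root, so (r+10) divides it; the quotient is r^3+4r^2-95r-198.
Continuing, r = 9 is a root, giving the factor (r-9) and quotient r^2+13r+22.
The remaining quadratic factors as (r+11)(r+2).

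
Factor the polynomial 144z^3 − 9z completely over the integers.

9z(4z + 1)(4z − 1)

Pull out the common factor 9z; 16z^2 − 1 is a difference of squares.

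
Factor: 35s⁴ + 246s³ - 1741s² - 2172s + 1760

(5s + 8)(7s - 4)(s + 11)(s - 5)

Trying the rational-root candidates, s = 5 is a root, giving the factor (s - 5) and quotient 35s³ + 421s² + 364s - 352.
Then s = 4/7 is a root, so (7s - 4) is a factor; dividing leaves 5s² + 63s + 88.
The remaining quadratic factors as (s + 11)(5s + 8).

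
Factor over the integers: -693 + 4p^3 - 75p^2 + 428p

(4p - 11)(p - 7)(p - 9)

Testing divisors of the constant over divisors of the leading coefficient, p = 9 is a root, so (p - 9) divides it; the quotient is 4p^2 - 39p + 77.
The remaining quadratic factors as (p - 7)(4p - 11).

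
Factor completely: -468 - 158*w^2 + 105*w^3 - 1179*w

(3*w - 13)*(5*w + 12)*(7*w + 3)

By the rational root theorem, w = -3/7 is a root, so (7*w + 3) divides it; the quotient is 15*w^2 - 29*w - 156.
The remaining quadratic factors as (5*w + 12)(3*w - 13).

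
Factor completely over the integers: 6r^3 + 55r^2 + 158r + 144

Among the possible rational roots, r = -2 is a root, giving the factor (r + 2) and quotient 6r^2 + 43r + 72.
The remaining quadratic factors as (3r + 8)(2r + 9).

(2r + 9)(3r + 8)(r + 2)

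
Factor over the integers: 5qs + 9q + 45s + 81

Group as (5qs + 9q) + (45s + 81) = q(5s + 9) + 9(5s + 9).
Both groups share the factor (5s + 9).

(5s + 9)(q + 9)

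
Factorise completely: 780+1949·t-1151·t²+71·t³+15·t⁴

(3·t+1)·(5·t-13)·(t+12)·(t-5)

Among the possible rational roots, t = 5 is a root, giving the factor (t-5) and quotient 15·t³+146·t²-421·t-156.
Next, t = -12 is a root, giving the factor (t+12) and quotient 15·t²-34·t-13.
The remaining quadratic factors as (5·t-13)(3·t+1).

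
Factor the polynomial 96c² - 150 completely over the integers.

6(4c + 5)(4c - 5)

Every term has a factor of 6. Then 16c² - 25 = (4c)² − (5)².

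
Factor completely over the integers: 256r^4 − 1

(4r + 1)(4r − 1)(16r^2 + 1)

Difference of squares twice: with A = 4r and B = 1, A⁴ − B⁴ = (A² − B²)(A² + B²), and A² − B² factors again.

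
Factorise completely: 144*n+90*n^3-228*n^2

Pull out the common factor 6*n, then factor the remaining trinomial.

6*n*(3*n-4)*(5*n-6)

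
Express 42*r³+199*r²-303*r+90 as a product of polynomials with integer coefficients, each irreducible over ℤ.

Testing divisors of the constant over divisors of the leading coefficient, r = 5/6 is a root, so (6*r-5) is a factor; dividing leaves 7*r²+39*r-18.
The remaining quadratic factors as (7*r-3)(r+6).

(6*r-5)*(7*r-3)*(r+6)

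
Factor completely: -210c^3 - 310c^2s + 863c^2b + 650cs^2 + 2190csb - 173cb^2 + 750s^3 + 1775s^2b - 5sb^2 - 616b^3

Group: 10c(-21c^2 - 10cs + 101cb + 75s^2 + 125sb - 88b^2) + (10s + 7b)(-21c^2 - 10cs + 101cb + 75s^2 + 125sb - 88b^2); both groups contain (-21c^2 - 10cs + 101cb + 75s^2 + 125sb - 88b^2), so (10c + 10s + 7b) is a factor with cofactor -21c^2 - 10cs + 101cb + 75s^2 + 125sb - 88b^2.
The cofactor groups again: -21c^2 - 10cs + 101cb + 75s^2 + 125sb - 88b^2 = -3c(7c + 15s - 8b) + (5s + 11b)(7c + 15s - 8b); both groups contain (7c + 15s - 8b), giving -(3c - 5s - 11b)(7c + 15s - 8b).

-(3c - 5s - 11b)(7c + 15s - 8b)(10c + 10s + 7b)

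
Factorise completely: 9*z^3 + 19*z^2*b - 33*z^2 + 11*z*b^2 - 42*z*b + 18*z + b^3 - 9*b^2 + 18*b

Group: z*(9*z^2 + 10*z*b - 6*z + b^2 - 6*b) + (b - 3)*(9*z^2 + 10*z*b - 6*z + b^2 - 6*b); both groups contain (9*z^2 + 10*z*b - 6*z + b^2 - 6*b), so (z + b - 3) is a factor with cofactor 9*z^2 + 10*z*b - 6*z + b^2 - 6*b.
The cofactor groups again: 9*z^2 + 10*z*b - 6*z + b^2 - 6*b = z*(9*z + b - 6) + b*(9*z + b - 6); both groups contain (9*z + b - 6), giving (z + b)*(9*z + b - 6).

(9*z + b - 6)*(z + b)*(z + b - 3)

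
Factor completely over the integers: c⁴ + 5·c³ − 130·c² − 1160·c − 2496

(c + 4)·(c + 6)·(c + 8)·(c − 13)

By the rational root theorem, c = −4 is a root, so (c + 4) divides it; the quotient is c³ + c² − 134·c − 624.
Next, c = −6 is a root, so (c + 6) divides it; the quotient is c² − 5·c − 104.
The remaining quadratic factors as (c − 13)(c + 8).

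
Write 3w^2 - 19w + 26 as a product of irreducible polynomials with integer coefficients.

Need a pair with product 3·26 = 78 and sum -19: that's -6 and -13.
Split the middle term: 3w^2 - 6w - 13w + 26 = 3w(w - 2) - 13(w - 2).

(3w - 13)(w - 2)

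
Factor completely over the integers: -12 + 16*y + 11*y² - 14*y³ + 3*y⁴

Among the possible rational roots, y = 2/3 is a root, so (3*y - 2) divides it; the quotient is y³ - 4*y² + y + 6.
Then y = 3 is a root, so (y - 3) divides it; the quotient is y² - y - 2.
The remaining quadratic factors as (y - 2)(y + 1).

(3*y - 2)*(y + 1)*(y - 2)*(y - 3)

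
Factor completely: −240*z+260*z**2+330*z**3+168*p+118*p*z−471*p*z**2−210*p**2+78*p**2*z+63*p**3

(3*p+11*z−6)*(3*p−3*z−4)*(7*p−10*z)

Group: 3*p*(21*p**2−51*p*z−28*p+30*z**2+40*z) + (11*z−6)*(21*p**2−51*p*z−28*p+30*z**2+40*z); both groups contain (21*p**2−51*p*z−28*p+30*z**2+40*z), so (3*p+11*z−6) is a factor with cofactor 21*p**2−51*p*z−28*p+30*z**2+40*z.
The cofactor groups again: 21*p**2−51*p*z−28*p+30*z**2+40*z = 3*p*(7*p−10*z) + (−3*z−4)*(7*p−10*z); both groups contain (7*p−10*z), giving (3*p−3*z−4)*(7*p−10*z).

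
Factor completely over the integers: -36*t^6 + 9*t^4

Every term has a factor of 9*t^4; factoring it out leaves -4*t^2 + 1.
Recognize a difference of squares with the parts 1 and 2*t.

-9*t^4*(2*t + 1)*(2*t - 1)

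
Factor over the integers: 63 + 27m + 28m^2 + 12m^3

(3m + 7)(4m^2 + 9)

Group as (12m^3 + 27m) + (28m^2 + 63) = 3m(4m^2 + 9) + 7(4m^2 + 9).
Both groups share the factor (4m^2 + 9).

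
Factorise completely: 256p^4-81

(4p+3)(4p-3)(16p^2+9)

Write as (16p^2)² − (9)², then factor 16p^2-9 once more.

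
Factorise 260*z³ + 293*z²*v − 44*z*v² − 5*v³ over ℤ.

(5*z − v)*(4*z + 5*v)*(13*z + v)

Group: 4*z*(65*z² − 8*z*v − v²) + 5*v*(65*z² − 8*z*v − v²); both groups contain (65*z² − 8*z*v − v²), so (4*z + 5*v) is a factor with cofactor 65*z² − 8*z*v − v².
The cofactor groups again: 65*z² − 8*z*v − v² = 13*z*(5*z − v) + v*(5*z − v); both groups contain (5*z − v), giving (13*z + v)*(5*z − v).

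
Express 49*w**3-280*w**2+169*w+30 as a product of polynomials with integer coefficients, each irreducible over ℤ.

(7*w+1)*(7*w-6)*(w-5)

Testing divisors of the constant over divisors of the leading coefficient, w = 6/7 is a root, so (7*w-6) is a factor; dividing leaves 7*w**2-34*w-5.
The remaining quadratic factors as (7*w+1)(w-5).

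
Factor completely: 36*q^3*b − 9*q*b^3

Pull out the common factor 9*q*b; 4*q^2 − b^2 is a difference of squares.

9*b*q*(2*q − b)*(2*q + b)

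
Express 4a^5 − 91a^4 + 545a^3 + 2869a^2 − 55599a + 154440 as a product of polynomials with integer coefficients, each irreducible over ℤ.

(4a − 15)(a + 8)(a − 13)(a^2 − 14a + 99)

By the rational root theorem, a = −8 is a root, so (a + 8) is a factor; dividing leaves 4a^4 − 123a^3 + 1529a^2 − 9363a + 19305.
Then a = 13 is a root, giving the factor (a − 13) and quotient 4a^3 − 71a^2 + 606a − 1485.
Next, a = 15/4 is a root, so (4a − 15) divides it; the quotient is a^2 − 14a + 99.
The quadratic a^2 − 14a + 99 has discriminant −200 < 0 and is irreducible over ℤ.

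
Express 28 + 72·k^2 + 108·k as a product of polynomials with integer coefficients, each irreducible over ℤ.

Pull out the common factor 4, then factor the remaining trinomial.

4·(3·k + 1)·(6·k + 7)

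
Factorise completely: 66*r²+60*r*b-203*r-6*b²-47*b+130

Group: 11*r*(6*r+6*b-13) + (-b-10)*(6*r+6*b-13); both groups contain (6*r+6*b-13).

(11*r-b-10)*(6*r+6*b-13)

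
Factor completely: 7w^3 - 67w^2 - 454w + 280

Trying the rational-root candidates, w = 14 is a root, giving the factor (w - 14) and quotient 7w^2 + 31w - 20.
The remaining quadratic factors as (w + 5)(7w - 4).

(7w - 4)(w + 5)(w - 14)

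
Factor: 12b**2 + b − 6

Need a pair with product 12·(−6) = −72 and sum 1: that's −8 and 9.
Split the middle term: 12b**2 − 8b + 9b − 6 = 4b(3b − 2) + 3(3b − 2).

(3b − 2)(4b + 3)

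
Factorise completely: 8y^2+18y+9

(2y+3)(4y+3)

Need a pair with product 8·9 = 72 and sum 18: that's 6 and 12.
Split the middle term: 8y^2+6y + 12y+9 = 2y(4y+3) + 3(4y+3).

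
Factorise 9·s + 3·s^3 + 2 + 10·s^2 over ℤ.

Trying the rational-root candidates, s = -1/3 is a root, giving the factor (3·s + 1) and quotient s^2 + 3·s + 2.
The remaining quadratic factors as (s + 1)(s + 2).

(3·s + 1)·(s + 1)·(s + 2)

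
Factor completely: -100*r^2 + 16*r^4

4*r^2*(2*r + 5)*(2*r - 5)

Pull out the common factor 4*r^2; 4*r^2 - 25 is a difference of squares.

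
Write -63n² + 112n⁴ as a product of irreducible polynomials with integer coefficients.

Factor out 7n², leaving 16n² - 9, which is a difference of two squares.

7n²(4n + 3)(4n - 3)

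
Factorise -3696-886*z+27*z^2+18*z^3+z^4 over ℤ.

(z+11)*(z+6)*(z+8)*(z-7)

Among the possible rational roots, z = -11 is a root, so (z+11) is a factor; dividing leaves z^3+7*z^2-50*z-336.
Then z = 7 is a root, so (z-7) is a factor; dividing leaves z^2+14*z+48.
The remaining quadratic factors as (z+8)(z+6).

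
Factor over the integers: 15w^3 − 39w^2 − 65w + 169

Group as (15w^3 − 65w) + (−39w^2 + 169) = 5w(3w^2 − 13) − 13(3w^2 − 13).
Both groups share the factor (3w^2 − 13).

(5w − 13)(3w^2 − 13)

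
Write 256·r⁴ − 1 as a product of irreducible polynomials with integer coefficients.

(4·r + 1)·(4·r − 1)·(16·r² + 1)

Difference of squares twice: with A = 4·r and B = 1, A⁴ − B⁴ = (A² − B²)(A² + B²), and A² − B² factors again.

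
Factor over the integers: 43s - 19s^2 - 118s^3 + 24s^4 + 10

Trying the rational-root candidates, s = 5 is a root, so (s - 5) is a factor; dividing leaves 24s^3 + 2s^2 - 9s - 2.
Continuing, s = 2/3 is a root, so (3s - 2) divides it; the quotient is 8s^2 + 6s + 1.
The remaining quadratic factors as (2s + 1)(4s + 1).

(2s + 1)(3s - 2)(4s + 1)(s - 5)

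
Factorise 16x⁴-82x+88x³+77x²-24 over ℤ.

(4x+1)(4x-3)(x+2)(x+4)

Among the possible rational roots, x = -1/4 is a root, giving the factor (4x+1) and quotient 4x³+21x²+14x-24.
Then x = -2 is a root, so (x+2) divides it; the quotient is 4x²+13x-12.
The remaining quadratic factors as (4x-3)(x+4).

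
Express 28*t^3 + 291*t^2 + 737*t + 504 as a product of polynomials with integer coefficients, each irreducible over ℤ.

Among the possible rational roots, t = -7 is a root, giving the factor (t + 7) and quotient 28*t^2 + 95*t + 72.
The remaining quadratic factors as (4*t + 9)(7*t + 8).

(4*t + 9)*(7*t + 8)*(t + 7)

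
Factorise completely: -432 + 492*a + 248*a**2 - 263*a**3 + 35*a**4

By the rational root theorem, a = 2 is a root, giving the factor (a - 2) and quotient 35*a**3 - 193*a**2 - 138*a + 216.
Next, a = 4/5 is a root, so (5*a - 4) divides it; the quotient is 7*a**2 - 33*a - 54.
The remaining quadratic factors as (a - 6)(7*a + 9).

(5*a - 4)*(7*a + 9)*(a - 2)*(a - 6)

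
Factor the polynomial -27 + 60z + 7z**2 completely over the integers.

(7z - 3)(z + 9)

Need a pair with product 7·(-27) = -189 and sum 60: that's 63 and -3.
Split the middle term: 7z**2 + 63z - 3z - 27 = 7z(z + 9) - 3(z + 9).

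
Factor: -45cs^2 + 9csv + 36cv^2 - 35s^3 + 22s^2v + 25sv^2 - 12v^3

Group: 9c(-5s^2 + sv + 4v^2) + (7s - 3v)(-5s^2 + sv + 4v^2); both groups contain (-5s^2 + sv + 4v^2), so (9c + 7s - 3v) is a factor with cofactor -5s^2 + sv + 4v^2.
The cofactor groups again: -5s^2 + sv + 4v^2 = -5s(s - v) - 4v(s - v); both groups contain (s - v), giving -(5s + 4v)(s - v).

-(5s + 4v)(9c + 7s - 3v)(s - v)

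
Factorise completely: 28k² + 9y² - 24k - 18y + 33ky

Group: 4k(7k + 3y - 6) + 3y(7k + 3y - 6); both groups contain (7k + 3y - 6).

(4k + 3y)(7k + 3y - 6)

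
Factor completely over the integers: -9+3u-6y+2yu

(2y+3)(u-3)

Group as (2yu-6y) + (3u-9) = 2y(u-3) + 3(u-3).
Both groups share the factor (u-3).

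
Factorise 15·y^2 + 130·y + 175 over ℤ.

Pull out the common factor 5, then factor the remaining trinomial.

5·(3·y + 5)·(y + 7)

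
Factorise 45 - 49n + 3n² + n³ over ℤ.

(n + 9)(n - 1)(n - 5)

By the rational root theorem, n = 1 is a root, giving the factor (n - 1) and quotient n² + 4n - 45.
The remaining quadratic factors as (n - 5)(n + 9).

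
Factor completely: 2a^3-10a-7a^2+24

By the rational root theorem, a = 4 is a root, so (a-4) divides it; the quotient is 2a^2+a-6.
The remaining quadratic factors as (a+2)(2a-3).

(2a-3)(a+2)(a-4)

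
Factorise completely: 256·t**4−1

(4·t+1)·(4·t−1)·(16·t**2+1)

Difference of squares twice: with A = 4·t and B = 1, A⁴ − B⁴ = (A² − B²)(A² + B²), and A² − B² factors again.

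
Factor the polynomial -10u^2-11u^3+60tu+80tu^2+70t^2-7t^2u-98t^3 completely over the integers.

-(14t-11u-10)(7t-u)(t+u)

Group: t(-98t^2+91tu+70t-11u^2-10u) + u(-98t^2+91tu+70t-11u^2-10u); both groups contain (-98t^2+91tu+70t-11u^2-10u), so (t+u) is a factor with cofactor -98t^2+91tu+70t-11u^2-10u.
The cofactor groups again: -98t^2+91tu+70t-11u^2-10u = -7t(14t-11u-10) + u(14t-11u-10); both groups contain (14t-11u-10), giving -(7t-u)(14t-11u-10).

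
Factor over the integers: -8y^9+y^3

Factor out y^3 first: what remains is -8y^6+1.
Recognize a difference of cubes with the parts 1 and 2y^2.

-y^3(2y^2-1)(4y^4+2y^2+1)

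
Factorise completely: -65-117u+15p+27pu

Group as (27pu+15p) + (-117u-65) = 3p(9u+5) - 13(9u+5).
Both groups share the factor (9u+5).

(3p-13)(9u+5)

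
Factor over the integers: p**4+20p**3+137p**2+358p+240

Trying the rational-root candidates, p = -1 is a root, giving the factor (p+1) and quotient p**3+19p**2+118p+240.
Next, p = -6 is a root, so (p+6) is a factor; dividing leaves p**2+13p+40.
The remaining quadratic factors as (p+5)(p+8).

(p+1)(p+5)(p+6)(p+8)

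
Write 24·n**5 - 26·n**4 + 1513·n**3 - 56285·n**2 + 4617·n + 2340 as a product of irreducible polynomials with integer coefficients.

(4·n - 1)·(6·n + 1)·(n - 12)·(n**2 + 11·n + 195)

By the rational root theorem, n = -1/6 is a root, so (6·n + 1) divides it; the quotient is 4·n**4 - 5·n**3 + 253·n**2 - 9423·n + 2340.
Continuing, n = 12 is a root, giving the factor (n - 12) and quotient 4·n**3 + 43·n**2 + 769·n - 195.
Continuing, n = 1/4 is a root, giving the factor (4·n - 1) and quotient n**2 + 11·n + 195.
The quadratic n**2 + 11·n + 195 has discriminant -659 < 0 and is irreducible over ℤ.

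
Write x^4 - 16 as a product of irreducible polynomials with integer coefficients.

(x + 2)·(x - 2)·(x^2 + 4)

Write as (x^2)² − (4)², then factor x^2 - 4 once more.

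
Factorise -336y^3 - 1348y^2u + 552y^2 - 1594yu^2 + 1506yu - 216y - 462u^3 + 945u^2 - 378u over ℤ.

-(6y + 11u - 6)(14y + 6u - 9)(4y + 7u)

Group: 14y(-24y^2 - 86yu + 24y - 77u^2 + 42u) + (6u - 9)(-24y^2 - 86yu + 24y - 77u^2 + 42u); both groups contain (-24y^2 - 86yu + 24y - 77u^2 + 42u), so (14y + 6u - 9) is a factor with cofactor -24y^2 - 86yu + 24y - 77u^2 + 42u.
The cofactor groups again: -24y^2 - 86yu + 24y - 77u^2 + 42u = -4y(6y + 11u - 6) - 7u(6y + 11u - 6); both groups contain (6y + 11u - 6), giving -(4y + 7u)(6y + 11u - 6).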